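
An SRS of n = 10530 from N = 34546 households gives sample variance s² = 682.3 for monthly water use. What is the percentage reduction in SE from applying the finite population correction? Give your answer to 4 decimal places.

f = n/N = 10530/34546 = 0.30481098.
SE_no-fpc = √(s²/n) = 0.25455023; SE_fpc = √((1−f)s²/n) = 0.21223888.
Ratio = √(1−f) = 0.83377996. Reduction = 100·(1 − 0.83377996) = 16.6220%.

16.6220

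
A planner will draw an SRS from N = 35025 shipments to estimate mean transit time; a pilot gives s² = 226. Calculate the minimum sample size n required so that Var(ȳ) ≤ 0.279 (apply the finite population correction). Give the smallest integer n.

Without fpc, n₀ = s²/D = 226/0.279 = 810.0358.
With fpc, (1 − n/N)·s²/n ≤ D requires n ≥ n₀/(1 + n₀/N) = 810.0358/(1 + 810.0358/35025) = 791.7253.
Rounding up, n = 792.

792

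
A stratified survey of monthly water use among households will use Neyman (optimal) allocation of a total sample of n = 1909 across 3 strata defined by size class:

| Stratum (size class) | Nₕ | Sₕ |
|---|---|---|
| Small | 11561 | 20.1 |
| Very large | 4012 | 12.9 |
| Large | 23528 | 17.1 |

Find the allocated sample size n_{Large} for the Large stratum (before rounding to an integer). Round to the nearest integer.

1119

Neyman allocation: nₕ = n·NₕSₕ / Σⱼ NⱼSⱼ.
Σ NⱼSⱼ = 11561·20.1 + 4012·12.9 + 23528·17.1 = 686459.7.
n_{Large} = 1909·23528·17.1 / 686459.7 = 1119.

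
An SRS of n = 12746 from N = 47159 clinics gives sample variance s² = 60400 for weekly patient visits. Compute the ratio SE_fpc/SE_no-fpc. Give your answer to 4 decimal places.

f = n/N = 12746/47159 = 0.27027715.
SE_no-fpc = √(s²/n) = 2.1768651; SE_fpc = √((1−f)s²/n) = 1.8595612.
Ratio = √(1−f) = 0.85423817.

0.8542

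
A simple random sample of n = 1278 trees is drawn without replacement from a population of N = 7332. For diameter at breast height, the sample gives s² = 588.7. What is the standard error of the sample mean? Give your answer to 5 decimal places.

0.61673

Under SRS without replacement, Var(ȳ) = (1 − f)·s²/n with f = n/N = 1278/7332 = 0.17430442.
Var(ȳ) = (1 − 0.17430442)·588.7/1278 = 0.82569558·0.46064163 = 0.38034976.
SE(ȳ) = √(0.38034976) = 0.61673.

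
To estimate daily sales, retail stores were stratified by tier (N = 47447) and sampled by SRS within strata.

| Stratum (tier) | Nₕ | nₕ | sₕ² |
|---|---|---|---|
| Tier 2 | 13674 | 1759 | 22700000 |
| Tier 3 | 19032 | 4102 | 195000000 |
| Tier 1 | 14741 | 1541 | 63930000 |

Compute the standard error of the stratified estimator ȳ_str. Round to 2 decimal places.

102.57

Var(ȳ_str) = Σₕ Wₕ²(1 − fₕ)sₕ²/nₕ with Wₕ = Nₕ/N, N = 47447.
Tier 2: Wₕ = 0.28819525; term = 0.28819525²·(1 − 0.12863829)·22700000/1759 = 933.96827.
Tier 3: Wₕ = 0.40112125; term = 0.40112125²·(1 − 0.21553174)·195000000/4102 = 6000.1993.
Tier 1: Wₕ = 0.31068350; term = 0.31068350²·(1 − 0.10453836)·63930000/1541 = 3585.7948.
Sum = 10519.962.
SE = √(10519.962) = 102.57.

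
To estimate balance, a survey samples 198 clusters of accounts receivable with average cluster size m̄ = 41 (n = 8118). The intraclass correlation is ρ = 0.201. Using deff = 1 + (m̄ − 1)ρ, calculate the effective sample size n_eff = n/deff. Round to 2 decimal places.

deff = 1 + (41 − 1)·0.201 = 1 + 8.04 = 9.04.
n_eff = 8118 / 9.04 = 898.01.

898.01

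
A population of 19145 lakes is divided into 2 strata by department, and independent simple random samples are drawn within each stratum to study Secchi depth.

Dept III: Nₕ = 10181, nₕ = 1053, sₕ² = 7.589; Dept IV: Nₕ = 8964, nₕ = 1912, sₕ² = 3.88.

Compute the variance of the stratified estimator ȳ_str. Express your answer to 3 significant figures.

0.00218

Var(ȳ_str) = Σₕ Wₕ²(1 − fₕ)sₕ²/nₕ with Wₕ = Nₕ/N, N = 19145.
Dept III: Wₕ = 0.53178376; term = 0.53178376²·(1 − 0.10342795)·7.589/1053 = 0.001827307.
Dept IV: Wₕ = 0.46821624; term = 0.46821624²·(1 − 0.21329763)·3.88/1912 = 3.4998324 × 10^-4.
Sum = 0.0021772902.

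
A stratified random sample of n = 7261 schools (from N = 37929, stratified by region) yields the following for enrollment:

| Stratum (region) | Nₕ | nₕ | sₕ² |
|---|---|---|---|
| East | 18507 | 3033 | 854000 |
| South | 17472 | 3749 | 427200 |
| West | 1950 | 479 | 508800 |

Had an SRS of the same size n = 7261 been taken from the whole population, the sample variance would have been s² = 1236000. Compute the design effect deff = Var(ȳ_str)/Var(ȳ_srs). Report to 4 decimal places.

Var(ȳ_str) = Σ Wₕ²(1−fₕ)sₕ²/nₕ with Wₕ = Nₕ/37929:
  East: (18507/37929)²·(1−3033/18507)·854000/3033 = 56.050732
  South: (17472/37929)²·(1−3749/17472)·427200/3749 = 18.991738
  West: (1950/37929)²·(1−479/1950)·508800/479 = 2.1179519
  → Var(ȳ_str) = 77.160422.
Var(ȳ_srs) = (1 − 7261/37929)·1236000/7261 = 137.63728.
deff = 77.160422 / 137.63728 = 0.5606.

0.5606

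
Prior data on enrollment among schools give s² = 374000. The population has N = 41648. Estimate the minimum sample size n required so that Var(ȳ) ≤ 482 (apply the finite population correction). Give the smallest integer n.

Without fpc, n₀ = s²/D = 374000/482 = 775.9336.
With fpc, (1 − n/N)·s²/n ≤ D requires n ≥ n₀/(1 + n₀/N) = 775.9336/(1 + 775.9336/41648) = 761.7418.
Rounding up, n = 762.

762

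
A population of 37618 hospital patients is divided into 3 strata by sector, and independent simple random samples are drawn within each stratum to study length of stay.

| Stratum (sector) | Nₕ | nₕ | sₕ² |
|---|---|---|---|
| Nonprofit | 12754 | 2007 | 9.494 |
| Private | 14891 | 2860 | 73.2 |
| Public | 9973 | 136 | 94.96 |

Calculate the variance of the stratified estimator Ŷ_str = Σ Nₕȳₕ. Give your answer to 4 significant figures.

Var(Ŷ_str) = Σₕ Nₕ²(1 − fₕ)sₕ²/nₕ.
Nonprofit: 12754²·(1 − 2007/12754)·9.494/2007 = 648388.82.
Private: 14891²·(1 − 2860/14891)·73.2/2860 = 4.5853304 × 10^6.
Public: 9973²·(1 − 136/9973)·94.96/136 = 6.8499955 × 10^7.
Sum = 7.3733674 × 10^7.

7.373 × 10^7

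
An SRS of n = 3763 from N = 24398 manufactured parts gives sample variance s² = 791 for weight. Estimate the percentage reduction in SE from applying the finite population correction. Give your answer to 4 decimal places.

f = n/N = 3763/24398 = 0.15423395.
SE_no-fpc = √(s²/n) = 0.45848078; SE_fpc = √((1−f)s²/n) = 0.42164432.
Ratio = √(1−f) = 0.91965540. Reduction = 100·(1 − 0.91965540) = 8.0345%.

8.0345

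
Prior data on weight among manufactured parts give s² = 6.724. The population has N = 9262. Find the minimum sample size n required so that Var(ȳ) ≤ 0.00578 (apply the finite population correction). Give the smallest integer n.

1034

Without fpc, n₀ = s²/D = 6.724/0.00578 = 1163.3218.
With fpc, (1 − n/N)·s²/n ≤ D requires n ≥ n₀/(1 + n₀/N) = 1163.3218/(1 + 1163.3218/9262) = 1033.5112.
Rounding up, n = 1034.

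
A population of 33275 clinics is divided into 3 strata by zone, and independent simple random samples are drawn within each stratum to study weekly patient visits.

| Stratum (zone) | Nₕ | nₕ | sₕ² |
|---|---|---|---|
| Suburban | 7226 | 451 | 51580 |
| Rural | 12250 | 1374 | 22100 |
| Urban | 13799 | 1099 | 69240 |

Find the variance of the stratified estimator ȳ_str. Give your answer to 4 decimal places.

Var(ȳ_str) = Σₕ Wₕ²(1 − fₕ)sₕ²/nₕ with Wₕ = Nₕ/N, N = 33275.
Suburban: Wₕ = 0.21716003; term = 0.21716003²·(1 − 0.06241351)·51580/451 = 5.0568017.
Rural: Wₕ = 0.36814425; term = 0.36814425²·(1 − 0.11216327)·22100/1374 = 1.9354177.
Urban: Wₕ = 0.41469572; term = 0.41469572²·(1 − 0.07964345)·69240/1099 = 9.9718233.
Sum = 16.964043.

16.9640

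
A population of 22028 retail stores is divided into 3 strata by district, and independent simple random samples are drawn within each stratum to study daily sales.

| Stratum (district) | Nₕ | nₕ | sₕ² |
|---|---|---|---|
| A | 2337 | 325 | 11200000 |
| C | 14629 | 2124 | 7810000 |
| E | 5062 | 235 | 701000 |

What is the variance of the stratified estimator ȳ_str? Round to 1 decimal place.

Var(ȳ_str) = Σₕ Wₕ²(1 − fₕ)sₕ²/nₕ with Wₕ = Nₕ/N, N = 22028.
A: Wₕ = 0.10609225; term = 0.10609225²·(1 − 0.13906718)·11200000/325 = 333.94213.
C: Wₕ = 0.66410932; term = 0.66410932²·(1 − 0.14519106)·7810000/2124 = 1386.2601.
E: Wₕ = 0.22979844; term = 0.22979844²·(1 − 0.04642434)·701000/235 = 150.21021.
Sum = 1870.4124.

1870.4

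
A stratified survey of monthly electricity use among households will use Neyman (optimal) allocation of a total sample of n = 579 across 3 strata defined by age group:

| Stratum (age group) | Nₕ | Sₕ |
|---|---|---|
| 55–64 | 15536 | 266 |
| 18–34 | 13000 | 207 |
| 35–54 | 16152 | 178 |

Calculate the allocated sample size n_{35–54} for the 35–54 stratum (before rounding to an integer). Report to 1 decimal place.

171.6

Neyman allocation: nₕ = n·NₕSₕ / Σⱼ NⱼSⱼ.
Σ NⱼSⱼ = 15536·266 + 13000·207 + 16152·178 = 9.698632 × 10^6.
n_{35–54} = 579·16152·178 / (9.698632 × 10^6) = 171.6.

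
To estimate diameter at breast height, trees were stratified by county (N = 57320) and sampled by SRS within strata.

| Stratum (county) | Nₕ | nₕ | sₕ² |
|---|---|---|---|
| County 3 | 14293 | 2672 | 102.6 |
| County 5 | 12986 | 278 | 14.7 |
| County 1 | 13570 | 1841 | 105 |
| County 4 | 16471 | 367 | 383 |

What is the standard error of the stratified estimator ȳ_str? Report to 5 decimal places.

Var(ȳ_str) = Σₕ Wₕ²(1 − fₕ)sₕ²/nₕ with Wₕ = Nₕ/N, N = 57320.
County 3: Wₕ = 0.24935450; term = 0.24935450²·(1 − 0.18694466)·102.6/2672 = 0.0019411783.
County 5: Wₕ = 0.22655269; term = 0.22655269²·(1 − 0.02140767)·14.7/278 = 0.0026559065.
County 1: Wₕ = 0.23674110; term = 0.23674110²·(1 − 0.13566691)·105/1841 = 0.0027628925.
County 4: Wₕ = 0.28735171; term = 0.28735171²·(1 − 0.02228159)·383/367 = 0.084250808.
Sum = 0.091610785.
SE = √(0.091610785) = 0.30267.

0.30267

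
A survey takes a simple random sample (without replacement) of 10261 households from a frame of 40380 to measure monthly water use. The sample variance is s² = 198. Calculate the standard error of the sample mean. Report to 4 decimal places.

0.1200

Under SRS without replacement, Var(ȳ) = (1 − f)·s²/n with f = n/N = 10261/40380 = 0.25411095.
Var(ȳ) = (1 − 0.25411095)·198/10261 = 0.74588905·0.019296365 = 0.014392947.
SE(ȳ) = √(0.014392947) = 0.1200.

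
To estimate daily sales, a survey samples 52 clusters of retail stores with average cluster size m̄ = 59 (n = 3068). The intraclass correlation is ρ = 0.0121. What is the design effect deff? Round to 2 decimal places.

1.70

deff = 1 + (59 − 1)·0.0121 = 1 + 0.7018 = 1.7018.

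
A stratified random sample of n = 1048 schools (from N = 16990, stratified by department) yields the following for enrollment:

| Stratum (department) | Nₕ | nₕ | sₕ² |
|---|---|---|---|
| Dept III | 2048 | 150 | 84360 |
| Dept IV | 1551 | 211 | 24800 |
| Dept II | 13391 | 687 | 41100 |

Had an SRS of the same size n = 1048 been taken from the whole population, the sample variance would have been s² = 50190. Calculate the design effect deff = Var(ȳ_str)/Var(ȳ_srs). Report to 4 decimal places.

0.9720

Var(ȳ_str) = Σ Wₕ²(1−fₕ)sₕ²/nₕ with Wₕ = Nₕ/16990:
  Dept III: (2048/16990)²·(1−150/2048)·84360/150 = 7.5732922
  Dept IV: (1551/16990)²·(1−211/1551)·24800/211 = 0.84625074
  Dept II: (13391/16990)²·(1−687/13391)·41100/687 = 35.257525
  → Var(ȳ_str) = 43.677068.
Var(ȳ_srs) = (1 − 1048/16990)·50190/1048 = 44.937131.
deff = 43.677068 / 44.937131 = 0.9720.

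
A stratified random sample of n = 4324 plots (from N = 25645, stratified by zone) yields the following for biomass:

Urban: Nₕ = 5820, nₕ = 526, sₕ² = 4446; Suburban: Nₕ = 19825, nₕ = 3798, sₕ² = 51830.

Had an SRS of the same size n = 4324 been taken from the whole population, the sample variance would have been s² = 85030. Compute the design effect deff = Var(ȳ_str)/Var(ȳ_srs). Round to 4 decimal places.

Var(ȳ_str) = Σ Wₕ²(1−fₕ)sₕ²/nₕ with Wₕ = Nₕ/25645:
  Urban: (5820/25645)²·(1−526/5820)·4446/526 = 0.39599092
  Suburban: (19825/25645)²·(1−3798/19825)·51830/3798 = 6.5930486
  → Var(ȳ_str) = 6.9890395.
Var(ȳ_srs) = (1 − 4324/25645)·85030/4324 = 16.349006.
deff = 6.9890395 / 16.349006 = 0.4275.

0.4275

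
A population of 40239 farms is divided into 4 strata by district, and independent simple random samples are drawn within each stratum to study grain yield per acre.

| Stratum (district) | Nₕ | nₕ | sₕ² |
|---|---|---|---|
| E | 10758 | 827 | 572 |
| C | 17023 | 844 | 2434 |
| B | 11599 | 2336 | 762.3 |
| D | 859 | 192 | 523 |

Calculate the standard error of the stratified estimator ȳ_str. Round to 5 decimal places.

Var(ȳ_str) = Σₕ Wₕ²(1 − fₕ)sₕ²/nₕ with Wₕ = Nₕ/N, N = 40239.
E: Wₕ = 0.26735257; term = 0.26735257²·(1 − 0.07687302)·572/827 = 0.045637378.
C: Wₕ = 0.42304729; term = 0.42304729²·(1 − 0.04957998)·2434/844 = 0.49053674.
B: Wₕ = 0.28825269; term = 0.28825269²·(1 − 0.20139667)·762.3/2336 = 0.021653641.
D: Wₕ = 0.02134745; term = 0.02134745²·(1 − 0.22351572)·523/192 = 9.6388473 × 10^-4.
Sum = 0.55879164.
SE = √(0.55879164) = 0.74752.

0.74752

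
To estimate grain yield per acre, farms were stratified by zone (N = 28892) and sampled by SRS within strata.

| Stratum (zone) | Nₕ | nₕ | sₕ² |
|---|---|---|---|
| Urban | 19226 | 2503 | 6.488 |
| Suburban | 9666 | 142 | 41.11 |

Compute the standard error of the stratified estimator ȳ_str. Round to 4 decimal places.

0.1815

Var(ȳ_str) = Σₕ Wₕ²(1 − fₕ)sₕ²/nₕ with Wₕ = Nₕ/N, N = 28892.
Urban: Wₕ = 0.66544372; term = 0.66544372²·(1 − 0.13018829)·6.488/2503 = 9.9838468 × 10^-4.
Suburban: Wₕ = 0.33455628; term = 0.33455628²·(1 − 0.01469067)·41.11/142 = 0.031927881.
Sum = 0.032926266.
SE = √(0.032926266) = 0.1815.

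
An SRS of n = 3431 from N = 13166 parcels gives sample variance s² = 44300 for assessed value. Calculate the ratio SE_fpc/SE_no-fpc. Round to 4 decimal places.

0.8599

f = n/N = 3431/13166 = 0.26059547.
SE_no-fpc = √(s²/n) = 3.5932837; SE_fpc = √((1−f)s²/n) = 3.0898156.
Ratio = √(1−f) = 0.85988635.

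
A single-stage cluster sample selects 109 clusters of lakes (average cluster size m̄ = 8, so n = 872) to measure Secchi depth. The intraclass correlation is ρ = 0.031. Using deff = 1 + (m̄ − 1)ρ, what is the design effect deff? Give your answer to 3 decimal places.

deff = 1 + (8 − 1)·0.031 = 1 + 0.217 = 1.217.

1.217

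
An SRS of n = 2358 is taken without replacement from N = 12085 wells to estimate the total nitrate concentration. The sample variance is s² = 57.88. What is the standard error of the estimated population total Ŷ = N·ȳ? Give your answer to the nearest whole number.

Var(Ŷ) = N²·Var(ȳ) = N²·(1 − n/N)·s²/n.
f = 2358/12085 = 0.19511791; Var(ȳ) = 0.80488209·57.88/2358 = 0.019756817.
Var(Ŷ) = 12085² · 0.019756817 = 2.8854283 × 10^6.
SE(Ŷ) = √(2.8854283 × 10^6) = 1699.

1699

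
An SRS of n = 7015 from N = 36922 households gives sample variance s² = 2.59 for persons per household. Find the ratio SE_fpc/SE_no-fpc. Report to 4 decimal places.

0.9000

f = n/N = 7015/36922 = 0.18999512.
SE_no-fpc = √(s²/n) = 0.019214808; SE_fpc = √((1−f)s²/n) = 0.017293379.
Ratio = √(1−f) = 0.90000271.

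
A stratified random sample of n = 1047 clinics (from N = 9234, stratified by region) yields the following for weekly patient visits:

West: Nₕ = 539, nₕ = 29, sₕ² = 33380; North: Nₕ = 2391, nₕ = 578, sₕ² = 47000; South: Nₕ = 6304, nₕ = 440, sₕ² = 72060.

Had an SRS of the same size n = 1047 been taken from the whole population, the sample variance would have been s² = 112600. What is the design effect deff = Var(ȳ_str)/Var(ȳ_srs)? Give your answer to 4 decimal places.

0.8269

Var(ȳ_str) = Σ Wₕ²(1−fₕ)sₕ²/nₕ with Wₕ = Nₕ/9234:
  West: (539/9234)²·(1−29/539)·33380/29 = 3.7107999
  North: (2391/9234)²·(1−578/2391)·47000/578 = 4.1339732
  South: (6304/9234)²·(1−440/6304)·72060/440 = 71.002233
  → Var(ȳ_str) = 78.847006.
Var(ȳ_srs) = (1 − 1047/9234)·112600/1047 = 95.351302.
deff = 78.847006 / 95.351302 = 0.8269.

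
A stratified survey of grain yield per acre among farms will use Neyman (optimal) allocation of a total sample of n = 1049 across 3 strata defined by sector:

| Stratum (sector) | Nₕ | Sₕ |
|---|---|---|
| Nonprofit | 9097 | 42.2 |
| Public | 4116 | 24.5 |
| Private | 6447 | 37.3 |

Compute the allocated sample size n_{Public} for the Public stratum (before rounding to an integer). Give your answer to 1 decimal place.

145.9

Neyman allocation: nₕ = n·NₕSₕ / Σⱼ NⱼSⱼ.
Σ NⱼSⱼ = 9097·42.2 + 4116·24.5 + 6447·37.3 = 725208.5.
n_{Public} = 1049·4116·24.5 / 725208.5 = 145.9.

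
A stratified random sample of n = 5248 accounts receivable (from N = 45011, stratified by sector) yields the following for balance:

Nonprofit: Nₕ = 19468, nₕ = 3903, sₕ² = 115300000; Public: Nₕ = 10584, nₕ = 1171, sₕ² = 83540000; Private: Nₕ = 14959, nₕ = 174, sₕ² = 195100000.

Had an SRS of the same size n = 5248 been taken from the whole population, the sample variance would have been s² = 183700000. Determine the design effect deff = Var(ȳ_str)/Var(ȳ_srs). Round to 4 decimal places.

Var(ȳ_str) = Σ Wₕ²(1−fₕ)sₕ²/nₕ with Wₕ = Nₕ/45011:
  Nonprofit: (19468/45011)²·(1−3903/19468)·115300000/3903 = 4418.3885
  Public: (10584/45011)²·(1−1171/10584)·83540000/1171 = 3508.1499
  Private: (14959/45011)²·(1−174/14959)·195100000/174 = 122403.71
  → Var(ȳ_str) = 130330.25.
Var(ȳ_srs) = (1 − 5248/45011)·183700000/5248 = 30922.586.
deff = 130330.25 / 30922.586 = 4.2147.

4.2147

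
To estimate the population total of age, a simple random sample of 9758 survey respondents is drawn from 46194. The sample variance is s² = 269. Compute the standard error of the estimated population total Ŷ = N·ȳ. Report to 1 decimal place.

Var(Ŷ) = N²·Var(ȳ) = N²·(1 − n/N)·s²/n.
f = 9758/46194 = 0.21123955; Var(ȳ) = 0.78876045·269/9758 = 0.021743857.
Var(Ŷ) = 46194² · 0.021743857 = 4.6398904 × 10^7.
SE(Ŷ) = √(4.6398904 × 10^7) = 6811.7.

6811.7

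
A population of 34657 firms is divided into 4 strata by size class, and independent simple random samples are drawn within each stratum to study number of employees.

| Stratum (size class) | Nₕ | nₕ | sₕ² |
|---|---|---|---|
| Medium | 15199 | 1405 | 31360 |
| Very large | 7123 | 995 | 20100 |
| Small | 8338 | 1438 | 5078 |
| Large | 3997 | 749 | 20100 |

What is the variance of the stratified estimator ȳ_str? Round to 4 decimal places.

5.0894

Var(ȳ_str) = Σₕ Wₕ²(1 − fₕ)sₕ²/nₕ with Wₕ = Nₕ/N, N = 34657.
Medium: Wₕ = 0.43855498; term = 0.43855498²·(1 − 0.09244029)·31360/1405 = 3.8960367.
Very large: Wₕ = 0.20552846; term = 0.20552846²·(1 − 0.13968833)·20100/995 = 0.73412962.
Small: Wₕ = 0.24058632; term = 0.24058632²·(1 − 0.17246342)·5078/1438 = 0.16914644.
Large: Wₕ = 0.11533024; term = 0.11533024²·(1 − 0.18739054)·20100/749 = 0.29005642.
Sum = 5.0893692.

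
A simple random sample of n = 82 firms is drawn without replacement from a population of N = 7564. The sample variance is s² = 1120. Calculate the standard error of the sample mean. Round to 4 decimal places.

3.6757

Under SRS without replacement, Var(ȳ) = (1 − f)·s²/n with f = n/N = 82/7564 = 0.01084082.
Var(ȳ) = (1 − 0.01084082)·1120/82 = 0.98915918·13.658537 = 13.510467.
SE(ȳ) = √(13.510467) = 3.6757.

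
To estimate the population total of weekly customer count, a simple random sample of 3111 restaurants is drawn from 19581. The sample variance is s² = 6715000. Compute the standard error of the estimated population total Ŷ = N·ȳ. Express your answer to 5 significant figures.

834330

Var(Ŷ) = N²·Var(ȳ) = N²·(1 − n/N)·s²/n.
f = 3111/19581 = 0.15887850; Var(ȳ) = 0.84112150·6715000/3111 = 1815.5355.
Var(Ŷ) = 19581² · 1815.5355 = 6.9610456 × 10^11.
SE(Ŷ) = √(6.9610456 × 10^11) = 834330.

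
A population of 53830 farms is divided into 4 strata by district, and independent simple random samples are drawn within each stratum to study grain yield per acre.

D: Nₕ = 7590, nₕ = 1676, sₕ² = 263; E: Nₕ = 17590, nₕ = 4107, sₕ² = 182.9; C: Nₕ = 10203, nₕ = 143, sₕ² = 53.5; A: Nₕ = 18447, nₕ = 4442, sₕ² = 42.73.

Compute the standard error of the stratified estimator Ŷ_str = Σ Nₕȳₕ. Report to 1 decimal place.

Var(Ŷ_str) = Σₕ Nₕ²(1 − fₕ)sₕ²/nₕ.
D: 7590²·(1 − 1676/7590)·263/1676 = 7.0437645 × 10^6.
E: 17590²·(1 − 4107/17590)·182.9/4107 = 1.0561884 × 10^7.
C: 10203²·(1 − 143/10203)·53.5/143 = 3.8401095 × 10^7.
A: 18447²·(1 − 4442/18447)·42.73/4442 = 2.4852106 × 10^6.
Sum = 5.8491954 × 10^7.
SE = √(5.8491954 × 10^7) = 7648.0.

7648.0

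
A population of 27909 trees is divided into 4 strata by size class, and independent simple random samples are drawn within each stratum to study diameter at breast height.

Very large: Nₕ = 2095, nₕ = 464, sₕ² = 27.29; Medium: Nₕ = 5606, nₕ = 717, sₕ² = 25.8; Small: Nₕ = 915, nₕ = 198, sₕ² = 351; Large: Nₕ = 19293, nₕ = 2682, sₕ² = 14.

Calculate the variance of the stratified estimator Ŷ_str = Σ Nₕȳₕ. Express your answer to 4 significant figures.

Var(Ŷ_str) = Σₕ Nₕ²(1 − fₕ)sₕ²/nₕ.
Very large: 2095²·(1 − 464/2095)·27.29/464 = 200966.44.
Medium: 5606²·(1 − 717/5606)·25.8/717 = 986219.72.
Small: 915²·(1 − 198/915)·351/198 = 1.1630066 × 10^6.
Large: 19293²·(1 − 2682/19293)·14/2682 = 1.6728801 × 10^6.
Sum = 4.0230729 × 10^6.

4.023 × 10^6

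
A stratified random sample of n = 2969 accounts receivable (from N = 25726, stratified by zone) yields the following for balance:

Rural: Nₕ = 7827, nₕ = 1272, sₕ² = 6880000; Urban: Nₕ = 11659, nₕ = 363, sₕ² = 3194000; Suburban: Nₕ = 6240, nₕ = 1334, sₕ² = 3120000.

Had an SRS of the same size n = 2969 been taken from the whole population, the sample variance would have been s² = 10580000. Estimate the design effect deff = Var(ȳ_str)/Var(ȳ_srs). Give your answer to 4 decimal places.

0.7228

Var(ȳ_str) = Σ Wₕ²(1−fₕ)sₕ²/nₕ with Wₕ = Nₕ/25726:
  Rural: (7827/25726)²·(1−1272/7827)·6880000/1272 = 419.29997
  Urban: (11659/25726)²·(1−363/11659)·3194000/363 = 1750.9339
  Suburban: (6240/25726)²·(1−1334/6240)·3120000/1334 = 108.18483
  → Var(ȳ_str) = 2278.4187.
Var(ȳ_srs) = (1 − 2969/25726)·10580000/2969 = 3152.2323.
deff = 2278.4187 / 3152.2323 = 0.7228.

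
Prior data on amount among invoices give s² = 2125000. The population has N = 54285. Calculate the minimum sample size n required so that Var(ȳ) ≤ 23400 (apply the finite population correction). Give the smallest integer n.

91

Without fpc, n₀ = s²/D = 2125000/23400 = 90.8120.
With fpc, (1 − n/N)·s²/n ≤ D requires n ≥ n₀/(1 + n₀/N) = 90.8120/(1 + 90.8120/54285) = 90.6603.
Rounding up, n = 91.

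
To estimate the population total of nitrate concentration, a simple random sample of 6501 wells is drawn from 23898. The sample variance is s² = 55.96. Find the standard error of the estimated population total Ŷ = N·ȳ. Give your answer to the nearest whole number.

1892

Var(Ŷ) = N²·Var(ȳ) = N²·(1 − n/N)·s²/n.
f = 6501/23898 = 0.27203113; Var(ȳ) = 0.72796887·55.96/6501 = 0.0062662879.
Var(Ŷ) = 23898² · 0.0062662879 = 3.5787673 × 10^6.
SE(Ŷ) = √(3.5787673 × 10^6) = 1892.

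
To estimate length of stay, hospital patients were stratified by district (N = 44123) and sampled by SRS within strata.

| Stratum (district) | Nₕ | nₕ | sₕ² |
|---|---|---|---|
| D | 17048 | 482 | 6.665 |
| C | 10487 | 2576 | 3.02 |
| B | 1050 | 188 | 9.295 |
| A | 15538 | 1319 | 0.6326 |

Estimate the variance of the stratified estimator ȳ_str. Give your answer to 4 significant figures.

0.002133

Var(ȳ_str) = Σₕ Wₕ²(1 − fₕ)sₕ²/nₕ with Wₕ = Nₕ/N, N = 44123.
D: Wₕ = 0.38637445; term = 0.38637445²·(1 − 0.02827311)·6.665/482 = 0.0020059225.
C: Wₕ = 0.23767650; term = 0.23767650²·(1 − 0.24563746)·3.02/2576 = 4.9958992 × 10^-5.
B: Wₕ = 0.02379711; term = 0.02379711²·(1 − 0.17904762)·9.295/188 = 2.2985716 × 10^-5.
A: Wₕ = 0.35215194; term = 0.35215194²·(1 − 0.08488866)·0.6326/1319 = 5.4427514 × 10^-5.
Sum = 0.0021332947.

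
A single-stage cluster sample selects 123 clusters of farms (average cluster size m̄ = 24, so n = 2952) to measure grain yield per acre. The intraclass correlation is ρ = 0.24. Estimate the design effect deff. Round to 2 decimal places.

deff = 1 + (24 − 1)·0.24 = 1 + 5.52 = 6.52.

6.52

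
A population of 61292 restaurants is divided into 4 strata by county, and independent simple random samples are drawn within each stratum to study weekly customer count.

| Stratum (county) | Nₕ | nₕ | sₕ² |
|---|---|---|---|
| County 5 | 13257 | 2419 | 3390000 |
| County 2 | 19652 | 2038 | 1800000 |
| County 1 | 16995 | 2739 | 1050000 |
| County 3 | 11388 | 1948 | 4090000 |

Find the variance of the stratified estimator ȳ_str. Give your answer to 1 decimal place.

219.8

Var(ȳ_str) = Σₕ Wₕ²(1 − fₕ)sₕ²/nₕ with Wₕ = Nₕ/N, N = 61292.
County 5: Wₕ = 0.21629250; term = 0.21629250²·(1 − 0.18246964)·3390000/2419 = 53.598255.
County 2: Wₕ = 0.32062912; term = 0.32062912²·(1 − 0.10370446)·1800000/2038 = 81.381462.
County 1: Wₕ = 0.27727925; term = 0.27727925²·(1 − 0.16116505)·1050000/2739 = 24.723419.
County 3: Wₕ = 0.18579913; term = 0.18579913²·(1 − 0.17105725)·4090000/1948 = 60.082255.
Sum = 219.78539.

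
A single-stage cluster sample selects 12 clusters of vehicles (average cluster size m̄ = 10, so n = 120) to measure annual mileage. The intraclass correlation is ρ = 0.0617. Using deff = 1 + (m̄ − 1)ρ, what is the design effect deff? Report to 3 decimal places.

deff = 1 + (10 − 1)·0.0617 = 1 + 0.5553 = 1.5553.

1.555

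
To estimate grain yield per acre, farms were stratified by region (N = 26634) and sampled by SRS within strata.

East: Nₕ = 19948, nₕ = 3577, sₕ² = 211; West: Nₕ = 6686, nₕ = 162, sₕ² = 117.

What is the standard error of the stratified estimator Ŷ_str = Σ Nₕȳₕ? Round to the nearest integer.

7125

Var(Ŷ_str) = Σₕ Nₕ²(1 − fₕ)sₕ²/nₕ.
East: 19948²·(1 − 3577/19948)·211/3577 = 1.9263628 × 10^7.
West: 6686²·(1 − 162/6686)·117/162 = 3.1502946 × 10^7.
Sum = 5.0766574 × 10^7.
SE = √(5.0766574 × 10^7) = 7125.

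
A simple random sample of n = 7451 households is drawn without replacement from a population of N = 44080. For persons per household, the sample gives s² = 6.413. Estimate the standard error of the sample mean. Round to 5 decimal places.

0.02674

Under SRS without replacement, Var(ȳ) = (1 − f)·s²/n with f = n/N = 7451/44080 = 0.16903358.
Var(ȳ) = (1 − 0.16903358)·6.413/7451 = 0.83096642·8.6068984 × 10^-4 = 7.1520436 × 10^-4.
SE(ȳ) = √(7.1520436 × 10^-4) = 0.02674.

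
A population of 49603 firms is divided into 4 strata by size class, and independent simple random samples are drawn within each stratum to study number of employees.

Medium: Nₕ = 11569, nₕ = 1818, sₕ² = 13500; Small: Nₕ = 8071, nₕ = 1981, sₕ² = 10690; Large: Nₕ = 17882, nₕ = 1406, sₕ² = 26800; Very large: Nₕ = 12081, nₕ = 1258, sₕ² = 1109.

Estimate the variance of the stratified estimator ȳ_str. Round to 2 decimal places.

Var(ȳ_str) = Σₕ Wₕ²(1 − fₕ)sₕ²/nₕ with Wₕ = Nₕ/N, N = 49603.
Medium: Wₕ = 0.23323186; term = 0.23323186²·(1 − 0.15714409)·13500/1818 = 0.34046226.
Small: Wₕ = 0.16271193; term = 0.16271193²·(1 − 0.24544666)·10690/1981 = 0.1078008.
Large: Wₕ = 0.36050239; term = 0.36050239²·(1 − 0.07862655)·26800/1406 = 2.282451.
Very large: Wₕ = 0.24355382; term = 0.24355382²·(1 − 0.10413045)·1109/1258 = 0.046847407.
Sum = 2.7775615.

2.78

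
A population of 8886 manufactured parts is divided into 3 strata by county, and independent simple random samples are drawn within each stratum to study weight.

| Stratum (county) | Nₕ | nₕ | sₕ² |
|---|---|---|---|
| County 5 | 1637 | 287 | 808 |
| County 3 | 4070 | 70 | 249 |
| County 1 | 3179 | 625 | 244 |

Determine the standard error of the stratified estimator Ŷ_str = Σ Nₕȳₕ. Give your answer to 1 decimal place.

8203.8

Var(Ŷ_str) = Σₕ Nₕ²(1 − fₕ)sₕ²/nₕ.
County 5: 1637²·(1 − 287/1637)·808/287 = 6.2217408 × 10^6.
County 3: 4070²·(1 − 70/4070)·249/70 = 5.7910286 × 10^7.
County 1: 3179²·(1 − 625/3179)·244/625 = 3.1697224 × 10^6.
Sum = 6.7301749 × 10^7.
SE = √(6.7301749 × 10^7) = 8203.8.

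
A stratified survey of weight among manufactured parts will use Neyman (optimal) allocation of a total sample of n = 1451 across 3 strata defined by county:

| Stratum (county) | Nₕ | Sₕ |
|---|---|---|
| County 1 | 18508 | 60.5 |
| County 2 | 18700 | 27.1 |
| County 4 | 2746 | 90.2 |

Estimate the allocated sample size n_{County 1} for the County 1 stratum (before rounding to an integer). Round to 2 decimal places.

Neyman allocation: nₕ = n·NₕSₕ / Σⱼ NⱼSⱼ.
Σ NⱼSⱼ = 18508·60.5 + 18700·27.1 + 2746·90.2 = 1.8741932 × 10^6.
n_{County 1} = 1451·18508·60.5 / (1.8741932 × 10^6) = 866.90.

866.90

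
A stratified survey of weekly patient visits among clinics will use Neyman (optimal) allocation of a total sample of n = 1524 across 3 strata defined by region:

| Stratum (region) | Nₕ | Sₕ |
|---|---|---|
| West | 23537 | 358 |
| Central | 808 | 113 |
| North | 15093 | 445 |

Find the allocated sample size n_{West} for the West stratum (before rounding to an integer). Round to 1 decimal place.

Neyman allocation: nₕ = n·NₕSₕ / Σⱼ NⱼSⱼ.
Σ NⱼSⱼ = 23537·358 + 808·113 + 15093·445 = 1.5233935 × 10^7.
n_{West} = 1524·23537·358 / (1.5233935 × 10^7) = 843.0.

843.0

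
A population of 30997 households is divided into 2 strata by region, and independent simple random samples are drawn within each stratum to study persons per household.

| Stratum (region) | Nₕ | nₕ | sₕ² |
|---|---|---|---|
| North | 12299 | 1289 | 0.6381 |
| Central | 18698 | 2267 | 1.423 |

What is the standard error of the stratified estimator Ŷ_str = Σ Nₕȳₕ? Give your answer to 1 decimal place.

509.8

Var(Ŷ_str) = Σₕ Nₕ²(1 − fₕ)sₕ²/nₕ.
North: 12299²·(1 − 1289/12299)·0.6381/1289 = 67033.662.
Central: 18698²·(1 − 2267/18698)·1.423/2267 = 192846.84.
Sum = 259880.5.
SE = √(259880.5) = 509.8.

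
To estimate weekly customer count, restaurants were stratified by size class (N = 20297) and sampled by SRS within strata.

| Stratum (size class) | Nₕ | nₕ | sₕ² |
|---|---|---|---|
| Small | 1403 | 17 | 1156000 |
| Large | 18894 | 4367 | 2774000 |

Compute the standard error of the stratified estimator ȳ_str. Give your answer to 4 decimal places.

27.2797

Var(ȳ_str) = Σₕ Wₕ²(1 − fₕ)sₕ²/nₕ with Wₕ = Nₕ/N, N = 20297.
Small: Wₕ = 0.06912352; term = 0.06912352²·(1 − 0.01211689)·1156000/17 = 320.97123.
Large: Wₕ = 0.93087648; term = 0.93087648²·(1 − 0.23113158)·2774000/4367 = 423.2134.
Sum = 744.18463.
SE = √(744.18463) = 27.2797.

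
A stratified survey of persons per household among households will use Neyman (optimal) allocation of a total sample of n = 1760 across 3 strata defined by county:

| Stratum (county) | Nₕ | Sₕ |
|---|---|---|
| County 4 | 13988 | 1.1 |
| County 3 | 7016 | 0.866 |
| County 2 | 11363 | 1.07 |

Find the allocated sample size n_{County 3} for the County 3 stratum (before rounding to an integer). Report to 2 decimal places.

318.06

Neyman allocation: nₕ = n·NₕSₕ / Σⱼ NⱼSⱼ.
Σ NⱼSⱼ = 13988·1.1 + 7016·0.866 + 11363·1.07 = 33621.066.
n_{County 3} = 1760·7016·0.866 / 33621.066 = 318.06.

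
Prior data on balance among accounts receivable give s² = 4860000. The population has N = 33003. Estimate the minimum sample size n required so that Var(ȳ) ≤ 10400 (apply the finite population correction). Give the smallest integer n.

461

Without fpc, n₀ = s²/D = 4860000/10400 = 467.3077.
With fpc, (1 − n/N)·s²/n ≤ D requires n ≥ n₀/(1 + n₀/N) = 467.3077/(1 + 467.3077/33003) = 460.7832.
Rounding up, n = 461.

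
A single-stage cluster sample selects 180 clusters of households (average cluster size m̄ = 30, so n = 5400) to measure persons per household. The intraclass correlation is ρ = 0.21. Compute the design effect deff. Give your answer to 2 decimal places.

deff = 1 + (30 − 1)·0.21 = 1 + 6.09 = 7.09.

7.09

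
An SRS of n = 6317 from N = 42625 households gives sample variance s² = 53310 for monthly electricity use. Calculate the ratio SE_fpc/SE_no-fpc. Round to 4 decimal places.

f = n/N = 6317/42625 = 0.14819941.
SE_no-fpc = √(s²/n) = 2.9050185; SE_fpc = √((1−f)s²/n) = 2.68113.
Ratio = √(1−f) = 0.92293043.

0.9229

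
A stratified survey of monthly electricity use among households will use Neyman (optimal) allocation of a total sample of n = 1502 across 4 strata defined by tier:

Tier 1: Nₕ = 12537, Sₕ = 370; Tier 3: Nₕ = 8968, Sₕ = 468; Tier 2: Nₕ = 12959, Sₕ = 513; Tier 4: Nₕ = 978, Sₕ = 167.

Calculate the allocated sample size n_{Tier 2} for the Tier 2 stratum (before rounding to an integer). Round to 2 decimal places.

Neyman allocation: nₕ = n·NₕSₕ / Σⱼ NⱼSⱼ.
Σ NⱼSⱼ = 12537·370 + 8968·468 + 12959·513 + 978·167 = 1.5647007 × 10^7.
n_{Tier 2} = 1502·12959·513 / (1.5647007 × 10^7) = 638.16.

638.16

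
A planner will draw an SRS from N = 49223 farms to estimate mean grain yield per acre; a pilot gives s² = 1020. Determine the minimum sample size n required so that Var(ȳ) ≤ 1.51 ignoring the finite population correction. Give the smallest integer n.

676

Without fpc, n₀ = s²/D = 1020/1.51 = 675.4967.
Rounding up, n = 676.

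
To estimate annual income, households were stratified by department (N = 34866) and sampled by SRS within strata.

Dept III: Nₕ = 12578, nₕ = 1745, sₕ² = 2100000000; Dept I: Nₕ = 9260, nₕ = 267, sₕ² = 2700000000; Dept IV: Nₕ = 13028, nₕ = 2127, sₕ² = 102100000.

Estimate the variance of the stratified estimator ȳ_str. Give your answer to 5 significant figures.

Var(ȳ_str) = Σₕ Wₕ²(1 − fₕ)sₕ²/nₕ with Wₕ = Nₕ/N, N = 34866.
Dept III: Wₕ = 0.36075260; term = 0.36075260²·(1 − 0.13873430)·2100000000/1745 = 134890.06.
Dept I: Wₕ = 0.26558825; term = 0.26558825²·(1 − 0.02883369)·2700000000/267 = 692729.74.
Dept IV: Wₕ = 0.37365915; term = 0.37365915²·(1 − 0.16326374)·102100000/2127 = 5607.872.
Sum = 833227.67.

833230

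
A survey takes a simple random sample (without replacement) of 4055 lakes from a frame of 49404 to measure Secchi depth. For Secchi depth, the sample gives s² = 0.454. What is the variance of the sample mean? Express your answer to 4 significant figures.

Under SRS without replacement, Var(ȳ) = (1 − f)·s²/n with f = n/N = 4055/49404 = 0.08207837.
Var(ȳ) = (1 − 0.08207837)·0.454/4055 = 0.91792163·1.1196054 × 10^-4 = 1.02771 × 10^-4.

1.028 × 10^-4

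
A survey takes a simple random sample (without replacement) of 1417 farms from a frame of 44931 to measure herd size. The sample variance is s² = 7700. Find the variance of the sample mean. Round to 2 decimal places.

5.26

Under SRS without replacement, Var(ȳ) = (1 − f)·s²/n with f = n/N = 1417/44931 = 0.03153725.
Var(ȳ) = (1 − 0.03153725)·7700/1417 = 0.96846275·5.4340155 = 5.2626416.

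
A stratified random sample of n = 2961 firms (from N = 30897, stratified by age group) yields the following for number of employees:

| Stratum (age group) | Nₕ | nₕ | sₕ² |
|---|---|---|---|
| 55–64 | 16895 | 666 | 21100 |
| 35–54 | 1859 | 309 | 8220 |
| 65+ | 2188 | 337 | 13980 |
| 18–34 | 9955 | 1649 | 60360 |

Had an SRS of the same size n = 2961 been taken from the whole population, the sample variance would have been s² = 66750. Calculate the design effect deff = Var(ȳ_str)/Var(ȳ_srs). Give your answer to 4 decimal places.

0.6146

Var(ȳ_str) = Σ Wₕ²(1−fₕ)sₕ²/nₕ with Wₕ = Nₕ/30897:
  55–64: (16895/30897)²·(1−666/16895)·21100/666 = 9.0996682
  35–54: (1859/30897)²·(1−309/1859)·8220/309 = 0.08029561
  65+: (2188/30897)²·(1−337/2188)·13980/337 = 0.17599421
  18–34: (9955/30897)²·(1−1649/9955)·60360/1649 = 3.1705101
  → Var(ȳ_str) = 12.526468.
Var(ȳ_srs) = (1 − 2961/30897)·66750/2961 = 20.382656.
deff = 12.526468 / 20.382656 = 0.6146.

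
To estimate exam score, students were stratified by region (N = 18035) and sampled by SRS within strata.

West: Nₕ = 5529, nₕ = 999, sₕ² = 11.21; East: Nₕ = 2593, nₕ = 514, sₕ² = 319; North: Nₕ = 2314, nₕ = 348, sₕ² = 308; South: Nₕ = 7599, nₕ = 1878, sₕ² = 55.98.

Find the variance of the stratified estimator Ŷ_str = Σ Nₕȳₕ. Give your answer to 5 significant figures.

8.9490 × 10^6

Var(Ŷ_str) = Σₕ Nₕ²(1 − fₕ)sₕ²/nₕ.
West: 5529²·(1 − 999/5529)·11.21/999 = 281050.86.
East: 2593²·(1 − 514/2593)·319/514 = 3.3456813 × 10^6.
North: 2314²·(1 − 348/2314)·308/348 = 4.0264132 × 10^6.
South: 7599²·(1 − 1878/7599)·55.98/1878 = 1.2958827 × 10^6.
Sum = 8.9490281 × 10^6.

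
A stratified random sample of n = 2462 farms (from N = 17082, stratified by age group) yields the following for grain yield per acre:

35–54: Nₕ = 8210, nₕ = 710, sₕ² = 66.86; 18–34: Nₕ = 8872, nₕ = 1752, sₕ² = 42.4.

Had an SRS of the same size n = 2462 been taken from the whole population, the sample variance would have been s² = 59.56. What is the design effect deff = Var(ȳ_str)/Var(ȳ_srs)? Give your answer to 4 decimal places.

Var(ȳ_str) = Σ Wₕ²(1−fₕ)sₕ²/nₕ with Wₕ = Nₕ/17082:
  35–54: (8210/17082)²·(1−710/8210)·66.86/710 = 0.019871699
  18–34: (8872/17082)²·(1−1752/8872)·42.4/1752 = 0.0052390898
  → Var(ȳ_str) = 0.025110789.
Var(ȳ_srs) = (1 − 2462/17082)·59.56/2462 = 0.020705003.
deff = 0.025110789 / 0.020705003 = 1.2128.

1.2128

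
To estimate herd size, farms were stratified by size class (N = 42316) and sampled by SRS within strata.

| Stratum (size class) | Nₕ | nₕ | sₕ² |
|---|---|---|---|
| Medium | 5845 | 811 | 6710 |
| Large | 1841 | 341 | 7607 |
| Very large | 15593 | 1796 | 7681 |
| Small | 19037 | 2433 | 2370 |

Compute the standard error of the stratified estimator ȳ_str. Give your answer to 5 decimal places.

Var(ȳ_str) = Σₕ Wₕ²(1 − fₕ)sₕ²/nₕ with Wₕ = Nₕ/N, N = 42316.
Medium: Wₕ = 0.13812742; term = 0.13812742²·(1 − 0.13875107)·6710/811 = 0.13595343.
Large: Wₕ = 0.04350600; term = 0.04350600²·(1 − 0.18522542)·7607/341 = 0.034402885.
Very large: Wₕ = 0.36848946; term = 0.36848946²·(1 − 0.11517989)·7681/1796 = 0.51382657.
Small: Wₕ = 0.44987712; term = 0.44987712²·(1 − 0.12780375)·2370/2433 = 0.17195241.
Sum = 0.8561353.
SE = √(0.8561353) = 0.92528.

0.92528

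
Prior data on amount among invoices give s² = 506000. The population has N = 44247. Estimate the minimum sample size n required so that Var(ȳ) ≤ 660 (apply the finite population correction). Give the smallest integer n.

754

Without fpc, n₀ = s²/D = 506000/660 = 766.6667.
With fpc, (1 − n/N)·s²/n ≤ D requires n ≥ n₀/(1 + n₀/N) = 766.6667/(1 + 766.6667/44247) = 753.6089.
Rounding up, n = 754.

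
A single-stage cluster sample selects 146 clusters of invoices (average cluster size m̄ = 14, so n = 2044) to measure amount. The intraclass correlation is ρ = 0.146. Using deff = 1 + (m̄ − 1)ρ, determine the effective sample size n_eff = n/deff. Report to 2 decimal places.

705.31

deff = 1 + (14 − 1)·0.146 = 1 + 1.898 = 2.898.
n_eff = 2044 / 2.898 = 705.31.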